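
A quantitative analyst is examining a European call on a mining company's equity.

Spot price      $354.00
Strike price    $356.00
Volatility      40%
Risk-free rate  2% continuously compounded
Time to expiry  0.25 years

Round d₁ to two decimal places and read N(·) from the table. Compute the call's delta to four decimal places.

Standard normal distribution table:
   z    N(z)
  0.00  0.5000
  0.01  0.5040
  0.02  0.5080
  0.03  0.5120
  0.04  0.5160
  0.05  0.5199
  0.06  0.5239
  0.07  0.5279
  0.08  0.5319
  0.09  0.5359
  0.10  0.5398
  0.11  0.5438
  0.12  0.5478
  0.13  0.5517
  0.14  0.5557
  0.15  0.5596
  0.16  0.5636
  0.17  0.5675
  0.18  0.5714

0.5398

T = 0.25;  σ√T = 0.2000
d₁ = [ln(354/356) + (0.02 + 0.4²/2)·0.25] / 0.2000 = [-0.0056 + 0.0250] / 0.2000 = 0.0968 which rounds to 0.10
N(d₁) = N(0.10) = 0.5398
Δ_call = N(d₁) = 0.5398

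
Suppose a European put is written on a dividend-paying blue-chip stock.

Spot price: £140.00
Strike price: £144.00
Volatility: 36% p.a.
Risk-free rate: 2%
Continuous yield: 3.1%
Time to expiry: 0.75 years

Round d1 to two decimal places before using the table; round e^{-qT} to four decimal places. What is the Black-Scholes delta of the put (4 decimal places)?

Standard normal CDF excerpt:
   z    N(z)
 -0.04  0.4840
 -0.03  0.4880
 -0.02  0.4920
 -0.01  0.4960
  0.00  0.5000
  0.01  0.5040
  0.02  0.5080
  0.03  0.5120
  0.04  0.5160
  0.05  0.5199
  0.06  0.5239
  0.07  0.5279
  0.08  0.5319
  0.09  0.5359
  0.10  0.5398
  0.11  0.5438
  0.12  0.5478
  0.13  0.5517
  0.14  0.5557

σ√T = 0.36 × 0.8660 = 0.3118
d₁ = [ln(140/144) + (0.02 − 0.031 + ½·0.36²)·0.75] / (σ√T) = (-0.0282 + 0.0403) / 0.3118 = 0.0391 ≈ 0.04
N(d₁) = N(0.04) = 0.5160
Δ_put = e^(−qT)·(N(d₁) − 1) = 0.9770·(0.5160 − 1) = -0.4729

-0.4729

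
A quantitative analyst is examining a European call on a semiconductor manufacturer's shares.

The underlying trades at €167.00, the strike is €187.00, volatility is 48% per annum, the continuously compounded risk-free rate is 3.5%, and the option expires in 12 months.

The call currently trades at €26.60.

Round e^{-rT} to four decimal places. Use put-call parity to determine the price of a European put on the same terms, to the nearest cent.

e^(−rT) = e^(−0.035·1) = 0.9656
Put-call parity: C − P = S − K·e^(−rT) = 167 − 187·0.9656 = 167 − 180.5672 = -13.5672
P = C − (C − P) = 26.60 − (-13.5672) = 40.1672

€40.17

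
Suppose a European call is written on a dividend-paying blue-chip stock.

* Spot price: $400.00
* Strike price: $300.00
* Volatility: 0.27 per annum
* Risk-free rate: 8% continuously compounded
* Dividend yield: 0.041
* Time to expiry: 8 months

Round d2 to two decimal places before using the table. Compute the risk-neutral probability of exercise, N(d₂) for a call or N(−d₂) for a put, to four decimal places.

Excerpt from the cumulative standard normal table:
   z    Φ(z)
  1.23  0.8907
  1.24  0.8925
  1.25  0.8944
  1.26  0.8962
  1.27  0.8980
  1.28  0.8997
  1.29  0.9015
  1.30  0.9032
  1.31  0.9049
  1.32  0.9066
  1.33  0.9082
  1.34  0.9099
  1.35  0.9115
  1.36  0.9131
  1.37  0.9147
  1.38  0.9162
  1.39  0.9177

0.9049

σ√T = 0.27·√0.6667 = 0.2205
ln(S/K) + (r − q + σ²/2)T = ln(400/300) + (0.08 − 0.041 + 0.27²/2)·0.6667 = 0.2877 + 0.0503 = 0.3380
d₁ = 0.3380 / 0.2205 = 1.5331 ≈ 1.53
d₂ = d₁ − σ√T = 1.5331 − 0.2205 = 1.3127 ≈ 1.31
Risk-neutral Pr[S_T > K] = N(d₂) = N(1.31) = 0.9049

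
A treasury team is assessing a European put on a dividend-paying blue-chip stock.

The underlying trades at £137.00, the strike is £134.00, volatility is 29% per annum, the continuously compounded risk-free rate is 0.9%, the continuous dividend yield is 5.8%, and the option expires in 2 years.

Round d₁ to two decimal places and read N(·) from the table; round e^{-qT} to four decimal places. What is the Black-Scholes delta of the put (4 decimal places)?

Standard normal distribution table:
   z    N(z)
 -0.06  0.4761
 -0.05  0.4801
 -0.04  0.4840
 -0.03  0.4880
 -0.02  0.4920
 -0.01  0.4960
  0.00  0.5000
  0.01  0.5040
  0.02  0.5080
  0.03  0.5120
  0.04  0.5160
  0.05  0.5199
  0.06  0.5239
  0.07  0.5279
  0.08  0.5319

-0.4381

σ√T = 0.29·√2 = 0.4101
d₁ = [ln(137/134) + (0.009 − 0.058 + 0.29²/2)·2] / 0.4101 = [0.0221 − 0.0139] / 0.4101 = 0.0201 → 0.02
N(d₁) = N(0.02) = 0.5080
Δ_put = exp(−qT)·(N(d₁) − 1) = 0.8905·(0.5080 − 1) = -0.4381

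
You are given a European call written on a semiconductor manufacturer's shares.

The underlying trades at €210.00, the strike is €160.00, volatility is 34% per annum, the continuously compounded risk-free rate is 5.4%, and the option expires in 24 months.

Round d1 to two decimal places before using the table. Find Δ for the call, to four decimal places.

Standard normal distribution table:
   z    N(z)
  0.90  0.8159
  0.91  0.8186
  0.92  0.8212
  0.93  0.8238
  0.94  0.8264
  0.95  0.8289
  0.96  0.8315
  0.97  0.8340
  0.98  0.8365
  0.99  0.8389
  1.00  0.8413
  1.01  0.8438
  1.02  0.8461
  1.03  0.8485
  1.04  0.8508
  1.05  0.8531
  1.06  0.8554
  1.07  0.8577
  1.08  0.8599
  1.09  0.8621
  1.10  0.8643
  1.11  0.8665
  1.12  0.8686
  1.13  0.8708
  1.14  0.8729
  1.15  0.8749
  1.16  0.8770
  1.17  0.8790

σ√T = 0.34 × 1.4142 = 0.4808
d₁ = [ln(210/160) + (0.054 + ½·0.34²)·2] / (σ√T) = (0.2719 + 0.2236) / 0.4808 = 1.0306 ⇒ 1.03
N(d₁) = N(1.03) = 0.8485
Δ_call = N(d₁) = 0.8485

0.8485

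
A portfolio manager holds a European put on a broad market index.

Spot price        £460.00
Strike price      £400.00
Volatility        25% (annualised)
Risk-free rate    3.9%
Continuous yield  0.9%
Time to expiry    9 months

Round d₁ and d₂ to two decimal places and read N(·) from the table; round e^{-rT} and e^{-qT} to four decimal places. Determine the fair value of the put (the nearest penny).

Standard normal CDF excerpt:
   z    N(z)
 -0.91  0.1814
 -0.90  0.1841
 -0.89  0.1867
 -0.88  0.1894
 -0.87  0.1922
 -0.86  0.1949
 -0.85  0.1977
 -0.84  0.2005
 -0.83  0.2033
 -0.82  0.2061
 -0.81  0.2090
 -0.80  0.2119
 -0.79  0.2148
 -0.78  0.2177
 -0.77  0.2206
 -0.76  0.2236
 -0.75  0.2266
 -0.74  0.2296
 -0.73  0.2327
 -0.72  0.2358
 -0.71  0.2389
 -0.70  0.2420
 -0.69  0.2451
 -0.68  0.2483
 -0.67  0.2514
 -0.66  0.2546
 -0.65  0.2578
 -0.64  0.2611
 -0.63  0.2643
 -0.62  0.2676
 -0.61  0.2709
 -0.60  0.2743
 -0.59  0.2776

T = 0.75;  σ√T = 0.2165
ln(S/K) + (r − q + σ²/2)T = ln(460/400) + (0.039 − 0.009 + 0.25²/2)·0.75 = 0.1398 + 0.0459 = 0.1857
d₁ = 0.1857 / 0.2165 = 0.8577 → 0.86
d₂ = d₁ − σ√T = 0.8577 − 0.2165 = 0.6412 → 0.64
e^(−qT) = e^(−0.009·0.75) = 0.9933;  e^(−rT) = e^(−0.039·0.75) = 0.9712
N(−d₂) = N(-0.64) = 0.2611;  N(−d₁) = N(-0.86) = 0.1949
P = 400·0.9712·0.2611 − 460·0.9933·0.1949 = 101.4321 − 89.0533 = 12.3788

£12.38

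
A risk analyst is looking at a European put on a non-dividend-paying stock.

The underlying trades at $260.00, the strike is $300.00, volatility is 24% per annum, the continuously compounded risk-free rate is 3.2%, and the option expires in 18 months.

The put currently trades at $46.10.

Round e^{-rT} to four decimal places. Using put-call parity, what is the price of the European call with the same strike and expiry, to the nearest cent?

exp(−rT) = exp(−0.032·1.5) = 0.9531
Put-call parity: C − P = S − K·e^(−rT) = 260 − 300·0.9531 = 260 − 285.9300 = -25.9300
C = P + (C − P) = 46.10 + (-25.9300) = 20.1700

$20.17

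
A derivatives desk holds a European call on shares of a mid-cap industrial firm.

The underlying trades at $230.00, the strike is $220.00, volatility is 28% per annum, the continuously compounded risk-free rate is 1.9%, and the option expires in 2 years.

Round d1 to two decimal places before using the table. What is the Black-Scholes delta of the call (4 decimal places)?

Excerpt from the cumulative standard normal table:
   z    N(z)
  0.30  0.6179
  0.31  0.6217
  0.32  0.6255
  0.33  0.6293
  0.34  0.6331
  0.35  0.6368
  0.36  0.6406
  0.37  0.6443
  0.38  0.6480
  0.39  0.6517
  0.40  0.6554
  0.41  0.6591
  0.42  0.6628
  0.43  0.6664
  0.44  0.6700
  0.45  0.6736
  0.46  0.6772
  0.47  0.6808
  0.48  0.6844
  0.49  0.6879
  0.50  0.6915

T = 2;  σ√T = 0.3960
ln(S/K) + (r + σ²/2)T = ln(230/220) + (0.019 + 0.28²/2)·2 = 0.0445 + 0.1164 = 0.1609
d₁ = 0.1609 / 0.3960 = 0.4062 ≈ 0.41
N(d₁) = N(0.41) = 0.6591
Δ_call = N(d₁) = 0.6591

0.6591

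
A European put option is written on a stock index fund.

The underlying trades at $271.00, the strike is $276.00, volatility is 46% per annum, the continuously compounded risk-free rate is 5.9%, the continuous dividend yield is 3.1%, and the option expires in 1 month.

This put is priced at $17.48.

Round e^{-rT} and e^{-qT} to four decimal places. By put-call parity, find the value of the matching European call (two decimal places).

$13.13

exp(−qT) = exp(−0.031·0.08333) = 0.9974;  exp(−rT) = exp(−0.059·0.08333) = 0.9951
Put-call parity: C − P = S·e^(−qT) − K·e^(−rT) = 271·0.9974 − 276·0.9951 = 270.2954 − 274.6476 = -4.3522
C = P + (C − P) = 17.48 + (-4.3522) = 13.1278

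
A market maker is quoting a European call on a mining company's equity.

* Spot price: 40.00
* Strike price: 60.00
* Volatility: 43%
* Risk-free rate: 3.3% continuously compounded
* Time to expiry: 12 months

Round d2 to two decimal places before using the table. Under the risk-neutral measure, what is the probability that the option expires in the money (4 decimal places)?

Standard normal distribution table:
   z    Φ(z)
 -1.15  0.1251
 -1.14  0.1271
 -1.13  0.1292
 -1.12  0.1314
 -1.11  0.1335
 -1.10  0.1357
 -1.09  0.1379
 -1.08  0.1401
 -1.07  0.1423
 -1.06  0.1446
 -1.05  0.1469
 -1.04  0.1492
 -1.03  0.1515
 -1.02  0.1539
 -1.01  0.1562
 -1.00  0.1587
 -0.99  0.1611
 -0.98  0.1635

0.1401

σ√T = 0.43·√1 = 0.4300
d₁ = [ln(40/60) + (0.033 + 0.43²/2)·1] / 0.4300 = [-0.4055 + 0.1255] / 0.4300 = -0.6512 ≈ -0.65
d₂ = d₁ − σ√T = -0.6512 − 0.4300 = -1.0812 ≈ -1.08
Risk-neutral Pr[S_T > K] = N(d₂) = N(-1.08) = 0.1401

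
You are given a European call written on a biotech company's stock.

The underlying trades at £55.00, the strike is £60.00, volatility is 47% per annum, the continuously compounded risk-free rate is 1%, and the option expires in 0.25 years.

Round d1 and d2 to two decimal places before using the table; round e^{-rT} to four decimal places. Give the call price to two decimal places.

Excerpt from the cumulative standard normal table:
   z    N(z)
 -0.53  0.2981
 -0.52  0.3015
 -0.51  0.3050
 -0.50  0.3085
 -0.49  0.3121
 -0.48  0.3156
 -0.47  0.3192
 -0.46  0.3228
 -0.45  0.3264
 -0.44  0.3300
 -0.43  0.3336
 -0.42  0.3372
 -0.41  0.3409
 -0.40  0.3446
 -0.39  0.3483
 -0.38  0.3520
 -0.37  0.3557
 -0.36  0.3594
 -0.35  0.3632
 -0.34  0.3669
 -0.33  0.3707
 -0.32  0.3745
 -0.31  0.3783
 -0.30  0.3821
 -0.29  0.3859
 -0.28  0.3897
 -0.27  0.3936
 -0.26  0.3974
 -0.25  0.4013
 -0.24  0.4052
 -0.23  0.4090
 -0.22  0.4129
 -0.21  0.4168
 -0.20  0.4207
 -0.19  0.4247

T = 0.25;  σ√T = 0.2350
d₁ = [ln(55/60) + (0.01 + 0.47²/2)·0.25] / 0.2350 = [-0.0870 + 0.0301] / 0.2350 = -0.2421 ⇒ -0.24
d₂ = d₁ − σ√T = -0.2421 − 0.2350 = -0.4771 ⇒ -0.48
exp(−rT) = exp(−0.01·0.25) = 0.9975
N(d₁) = N(-0.24) = 0.4052;  N(d₂) = N(-0.48) = 0.3156
C = 55·0.4052 − 60·0.9975·0.3156 = 22.2860 − 18.8887 = 3.3973

£3.40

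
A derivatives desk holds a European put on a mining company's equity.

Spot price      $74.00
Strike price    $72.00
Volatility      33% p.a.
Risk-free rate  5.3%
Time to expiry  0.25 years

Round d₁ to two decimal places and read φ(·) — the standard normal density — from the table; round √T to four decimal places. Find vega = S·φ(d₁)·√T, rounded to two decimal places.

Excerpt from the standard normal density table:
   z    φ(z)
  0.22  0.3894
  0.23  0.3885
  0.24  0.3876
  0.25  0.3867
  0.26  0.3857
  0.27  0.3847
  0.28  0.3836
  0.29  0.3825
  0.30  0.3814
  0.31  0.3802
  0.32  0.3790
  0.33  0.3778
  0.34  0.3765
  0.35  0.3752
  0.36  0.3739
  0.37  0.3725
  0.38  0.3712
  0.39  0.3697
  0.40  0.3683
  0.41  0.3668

σ√T = 0.33·√0.25 = 0.1650
ln(S/K) + (r + σ²/2)T = ln(74/72) + (0.053 + 0.33²/2)·0.25 = 0.0274 + 0.0269 = 0.0543
d₁ = 0.0543 / 0.1650 = 0.3289 ⇒ 0.33
√T = √0.25 = 0.5000
φ(d₁) = φ(0.33) = 0.3778
vega = S·φ(d₁)·√T = 74·0.3778·0.5000 = 13.9786
(Vega is the same for a European call and put with the same parameters.)

13.98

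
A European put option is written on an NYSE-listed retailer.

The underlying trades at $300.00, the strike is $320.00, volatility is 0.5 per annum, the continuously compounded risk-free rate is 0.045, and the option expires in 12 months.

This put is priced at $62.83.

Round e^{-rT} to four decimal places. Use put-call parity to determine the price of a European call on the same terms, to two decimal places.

$56.91

exp(−rT) = exp(−0.045·1) = 0.9560
Put-call parity: C − P = S − K·e^(−rT) = 300 − 320·0.9560 = 300 − 305.9200 = -5.9200
C = P + (C − P) = 62.83 + (-5.9200) = 56.9100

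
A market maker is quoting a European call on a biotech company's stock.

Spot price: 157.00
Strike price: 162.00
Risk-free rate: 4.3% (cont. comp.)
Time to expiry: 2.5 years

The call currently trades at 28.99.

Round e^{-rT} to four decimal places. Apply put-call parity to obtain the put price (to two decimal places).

exp(−rT) = exp(−0.043·2.5) = 0.8981
Put-call parity: C − P = S − K·e^(−rT) = 157 − 162·0.8981 = 157 − 145.4922 = 11.5078
P = C − (C − P) = 28.99 − (11.5078) = 17.4822

17.48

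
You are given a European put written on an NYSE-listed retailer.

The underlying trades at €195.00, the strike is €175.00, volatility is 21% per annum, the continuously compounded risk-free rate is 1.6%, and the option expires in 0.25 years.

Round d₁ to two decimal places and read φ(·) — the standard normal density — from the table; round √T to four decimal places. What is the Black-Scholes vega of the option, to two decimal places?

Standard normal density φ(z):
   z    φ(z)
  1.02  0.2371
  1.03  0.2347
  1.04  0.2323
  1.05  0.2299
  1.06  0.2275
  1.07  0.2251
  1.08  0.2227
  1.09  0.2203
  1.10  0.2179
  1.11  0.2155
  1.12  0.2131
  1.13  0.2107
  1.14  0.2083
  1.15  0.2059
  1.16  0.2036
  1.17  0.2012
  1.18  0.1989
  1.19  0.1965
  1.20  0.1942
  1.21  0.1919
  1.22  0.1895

20.78

σ√T = 0.21 × 0.5000 = 0.1050
d₁ = [ln(195/175) + (0.016 + ½·0.21²)·0.25] / (σ√T) = (0.1082 + 0.0095) / 0.1050 = 1.1212 ⇒ 1.12
√T = √0.25 = 0.5000
φ(d₁) = φ(1.12) = 0.2131
vega = S·φ(d₁)·√T = 195·0.2131·0.5000 = 20.7773
(Vega is the same for a European call and put with the same parameters.)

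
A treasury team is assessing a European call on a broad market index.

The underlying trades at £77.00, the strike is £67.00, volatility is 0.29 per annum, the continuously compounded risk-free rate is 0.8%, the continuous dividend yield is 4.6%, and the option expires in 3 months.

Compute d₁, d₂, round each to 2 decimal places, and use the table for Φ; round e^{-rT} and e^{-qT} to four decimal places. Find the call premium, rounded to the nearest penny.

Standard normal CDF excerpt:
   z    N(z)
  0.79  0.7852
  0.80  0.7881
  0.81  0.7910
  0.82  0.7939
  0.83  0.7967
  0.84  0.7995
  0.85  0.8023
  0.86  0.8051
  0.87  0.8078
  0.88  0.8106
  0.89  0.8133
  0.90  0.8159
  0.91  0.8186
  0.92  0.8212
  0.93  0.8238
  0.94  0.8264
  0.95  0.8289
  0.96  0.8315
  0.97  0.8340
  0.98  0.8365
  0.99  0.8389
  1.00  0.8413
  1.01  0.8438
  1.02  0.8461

£10.40

σ√T = 0.29 × 0.5000 = 0.1450
d₁ = [ln(77/67) + (0.008 − 0.046 + 0.29²/2)·0.25] / 0.1450 = [0.1391 + 0.0010] / 0.1450 = 0.9664 ⇒ 0.97
d₂ = d₁ − σ√T = 0.9664 − 0.1450 = 0.8214 ⇒ 0.82
exp(−qT) = exp(−0.046·0.25) = 0.9886;  exp(−rT) = exp(−0.008·0.25) = 0.9980
N(d₁) = N(0.97) = 0.8340;  N(d₂) = N(0.82) = 0.7939
C = 77·0.9886·0.8340 − 67·0.9980·0.7939 = 63.4859 − 53.0849 = 10.4010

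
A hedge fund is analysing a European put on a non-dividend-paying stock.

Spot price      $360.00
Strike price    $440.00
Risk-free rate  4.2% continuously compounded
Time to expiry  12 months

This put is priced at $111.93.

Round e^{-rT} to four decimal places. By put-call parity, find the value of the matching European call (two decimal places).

$50.01

exp(−rT) = exp(−0.042·1) = 0.9589
Put-call parity: C − P = S − K·e^(−rT) = 360 − 440·0.9589 = 360 − 421.9160 = -61.9160
C = P + (C − P) = 111.93 + (-61.9160) = 50.0140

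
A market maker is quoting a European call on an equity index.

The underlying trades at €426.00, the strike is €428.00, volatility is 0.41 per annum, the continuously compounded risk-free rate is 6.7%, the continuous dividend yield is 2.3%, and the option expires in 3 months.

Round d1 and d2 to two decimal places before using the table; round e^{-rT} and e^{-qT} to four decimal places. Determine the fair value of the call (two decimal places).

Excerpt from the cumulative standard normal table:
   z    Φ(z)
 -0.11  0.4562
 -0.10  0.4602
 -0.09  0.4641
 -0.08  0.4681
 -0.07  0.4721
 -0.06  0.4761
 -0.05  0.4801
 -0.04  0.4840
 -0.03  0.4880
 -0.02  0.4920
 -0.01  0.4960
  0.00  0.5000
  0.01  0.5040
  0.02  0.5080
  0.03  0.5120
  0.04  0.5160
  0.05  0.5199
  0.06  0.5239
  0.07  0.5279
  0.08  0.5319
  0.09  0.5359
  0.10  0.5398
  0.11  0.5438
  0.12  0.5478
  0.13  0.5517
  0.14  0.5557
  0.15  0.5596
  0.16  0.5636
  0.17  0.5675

σ√T = 0.41 × 0.5000 = 0.2050
d₁ = [ln(426/428) + (0.067 − 0.023 + 0.41²/2)·0.25] / 0.2050 = [-0.0047 + 0.0320] / 0.2050 = 0.1333 ≈ 0.13
d₂ = d₁ − σ√T = 0.1333 − 0.2050 = -0.0717 ≈ -0.07
e^(−qT) = e^(−0.023·0.25) = 0.9943;  e^(−rT) = e^(−0.067·0.25) = 0.9834
N(d₁) = N(0.13) = 0.5517;  N(d₂) = N(-0.07) = 0.4721
C = 426·0.9943·0.5517 − 428·0.9834·0.4721 = 233.6846 − 198.7046 = 34.9799

€34.98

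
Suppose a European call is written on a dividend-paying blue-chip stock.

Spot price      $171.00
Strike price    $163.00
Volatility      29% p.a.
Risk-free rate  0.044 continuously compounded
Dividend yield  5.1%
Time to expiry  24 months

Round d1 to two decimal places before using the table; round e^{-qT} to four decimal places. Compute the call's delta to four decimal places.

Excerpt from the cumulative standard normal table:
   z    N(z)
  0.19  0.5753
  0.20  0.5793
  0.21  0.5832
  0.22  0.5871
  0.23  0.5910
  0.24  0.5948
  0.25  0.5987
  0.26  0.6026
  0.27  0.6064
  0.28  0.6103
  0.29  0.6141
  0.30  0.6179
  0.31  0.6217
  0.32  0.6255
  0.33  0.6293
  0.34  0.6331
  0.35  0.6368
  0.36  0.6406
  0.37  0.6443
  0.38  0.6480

0.5545

σ√T = 0.29·√2 = 0.4101
ln(S/K) + (r − q + σ²/2)T = ln(171/163) + (0.044 − 0.051 + 0.29²/2)·2 = 0.0479 + 0.0701 = 0.1180
d₁ = 0.1180 / 0.4101 = 0.2878 ⇒ 0.29
N(d₁) = N(0.29) = 0.6141
Δ_call = e^(−qT)·N(d₁) = 0.9030·0.6141 = 0.5545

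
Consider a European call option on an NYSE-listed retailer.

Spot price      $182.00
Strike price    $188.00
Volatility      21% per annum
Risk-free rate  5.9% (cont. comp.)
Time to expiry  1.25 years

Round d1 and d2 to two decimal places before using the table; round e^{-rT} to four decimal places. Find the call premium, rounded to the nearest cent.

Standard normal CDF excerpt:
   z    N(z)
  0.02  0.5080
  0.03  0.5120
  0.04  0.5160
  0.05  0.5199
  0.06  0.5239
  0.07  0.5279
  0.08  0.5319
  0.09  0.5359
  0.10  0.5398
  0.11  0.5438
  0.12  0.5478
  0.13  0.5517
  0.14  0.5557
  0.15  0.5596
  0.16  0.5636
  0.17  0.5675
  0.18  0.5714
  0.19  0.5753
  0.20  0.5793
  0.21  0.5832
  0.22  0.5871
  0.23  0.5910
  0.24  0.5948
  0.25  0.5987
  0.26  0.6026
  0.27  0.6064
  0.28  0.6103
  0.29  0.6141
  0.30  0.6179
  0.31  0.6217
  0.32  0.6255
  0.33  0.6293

$20.28

σ√T = 0.21·√1.25 = 0.2348
d₁ = [ln(182/188) + (0.059 + 0.21²/2)·1.25] / 0.2348 = [-0.0324 + 0.1013] / 0.2348 = 0.2934 ≈ 0.29
d₂ = d₁ − σ√T = 0.2934 − 0.2348 = 0.0586 ≈ 0.06
e^(−rT) = e^(−0.059·1.25) = 0.9289
N(d₁) = N(0.29) = 0.6141;  N(d₂) = N(0.06) = 0.5239
C = 182·0.6141 − 188·0.9289·0.5239 = 111.7662 − 91.4903 = 20.2759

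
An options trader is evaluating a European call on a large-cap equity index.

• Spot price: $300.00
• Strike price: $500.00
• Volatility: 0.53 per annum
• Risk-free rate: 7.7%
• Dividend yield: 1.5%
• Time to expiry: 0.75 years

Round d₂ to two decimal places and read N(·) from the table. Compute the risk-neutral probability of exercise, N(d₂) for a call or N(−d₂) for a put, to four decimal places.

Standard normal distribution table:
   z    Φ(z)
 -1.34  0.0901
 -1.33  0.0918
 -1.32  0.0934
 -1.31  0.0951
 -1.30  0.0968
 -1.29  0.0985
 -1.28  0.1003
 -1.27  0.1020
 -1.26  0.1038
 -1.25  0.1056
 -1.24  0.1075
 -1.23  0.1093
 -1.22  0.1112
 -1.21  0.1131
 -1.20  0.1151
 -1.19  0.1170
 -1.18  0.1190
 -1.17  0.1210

0.1075

T = 0.75;  σ√T = 0.4590
d₁ = [ln(300/500) + (0.077 − 0.015 + 0.53²/2)·0.75] / 0.4590 = [-0.5108 + 0.1518] / 0.4590 = -0.7821 which rounds to -0.78
d₂ = d₁ − σ√T = -0.7821 − 0.4590 = -1.2411 which rounds to -1.24
Pr(exercise) under Q = N(d₂) = 0.1075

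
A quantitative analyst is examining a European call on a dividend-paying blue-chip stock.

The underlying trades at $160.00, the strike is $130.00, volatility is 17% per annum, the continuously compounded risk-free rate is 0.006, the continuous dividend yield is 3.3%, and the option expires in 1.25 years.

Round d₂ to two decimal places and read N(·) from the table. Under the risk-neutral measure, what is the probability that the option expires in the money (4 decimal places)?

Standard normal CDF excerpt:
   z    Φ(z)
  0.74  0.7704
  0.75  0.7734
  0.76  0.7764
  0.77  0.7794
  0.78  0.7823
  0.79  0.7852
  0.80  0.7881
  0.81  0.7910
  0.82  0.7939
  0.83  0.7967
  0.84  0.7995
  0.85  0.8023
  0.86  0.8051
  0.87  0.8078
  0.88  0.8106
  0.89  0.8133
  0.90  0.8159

σ√T = 0.17·√1.25 = 0.1901
d₁ = [ln(160/130) + (0.006 − 0.033 + 0.17²/2)·1.25] / 0.1901 = [0.2076 − 0.0157] / 0.1901 = 1.0099 → 1.01
d₂ = d₁ − σ√T = 1.0099 − 0.1901 = 0.8199 → 0.82
Risk-neutral Pr[S_T > K] = N(d₂) = N(0.82) = 0.7939

0.7939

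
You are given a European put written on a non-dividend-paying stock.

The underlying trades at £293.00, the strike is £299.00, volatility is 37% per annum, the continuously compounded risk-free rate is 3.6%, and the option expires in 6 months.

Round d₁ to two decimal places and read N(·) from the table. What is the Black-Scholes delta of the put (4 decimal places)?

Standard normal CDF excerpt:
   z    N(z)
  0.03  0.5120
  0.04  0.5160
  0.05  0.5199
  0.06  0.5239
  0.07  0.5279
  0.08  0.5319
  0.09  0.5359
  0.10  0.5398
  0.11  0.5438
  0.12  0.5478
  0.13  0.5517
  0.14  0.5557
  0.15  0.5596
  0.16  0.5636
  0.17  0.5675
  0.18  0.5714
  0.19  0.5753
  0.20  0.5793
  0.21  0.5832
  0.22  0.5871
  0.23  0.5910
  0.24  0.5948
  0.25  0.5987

-0.4522

σ√T = 0.37·√0.5 = 0.2616
d₁ = [ln(293/299) + (0.036 + ½·0.37²)·0.5] / (σ√T) = (-0.0203 + 0.0522) / 0.2616 = 0.1221 ⇒ 0.12
N(d₁) = N(0.12) = 0.5478
Δ_put = N(d₁) − 1 = 0.5478 − 1 = -0.4522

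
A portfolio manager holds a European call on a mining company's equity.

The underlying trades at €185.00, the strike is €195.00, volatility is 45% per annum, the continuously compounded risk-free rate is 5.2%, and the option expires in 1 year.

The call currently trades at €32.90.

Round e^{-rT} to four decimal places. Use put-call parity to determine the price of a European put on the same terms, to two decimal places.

exp(−rT) = exp(−0.052·1) = 0.9493
Put-call parity: C − P = S − K·e^(−rT) = 185 − 195·0.9493 = 185 − 185.1135 = -0.1135
P = C − (C − P) = 32.90 − (-0.1135) = 33.0135

€33.01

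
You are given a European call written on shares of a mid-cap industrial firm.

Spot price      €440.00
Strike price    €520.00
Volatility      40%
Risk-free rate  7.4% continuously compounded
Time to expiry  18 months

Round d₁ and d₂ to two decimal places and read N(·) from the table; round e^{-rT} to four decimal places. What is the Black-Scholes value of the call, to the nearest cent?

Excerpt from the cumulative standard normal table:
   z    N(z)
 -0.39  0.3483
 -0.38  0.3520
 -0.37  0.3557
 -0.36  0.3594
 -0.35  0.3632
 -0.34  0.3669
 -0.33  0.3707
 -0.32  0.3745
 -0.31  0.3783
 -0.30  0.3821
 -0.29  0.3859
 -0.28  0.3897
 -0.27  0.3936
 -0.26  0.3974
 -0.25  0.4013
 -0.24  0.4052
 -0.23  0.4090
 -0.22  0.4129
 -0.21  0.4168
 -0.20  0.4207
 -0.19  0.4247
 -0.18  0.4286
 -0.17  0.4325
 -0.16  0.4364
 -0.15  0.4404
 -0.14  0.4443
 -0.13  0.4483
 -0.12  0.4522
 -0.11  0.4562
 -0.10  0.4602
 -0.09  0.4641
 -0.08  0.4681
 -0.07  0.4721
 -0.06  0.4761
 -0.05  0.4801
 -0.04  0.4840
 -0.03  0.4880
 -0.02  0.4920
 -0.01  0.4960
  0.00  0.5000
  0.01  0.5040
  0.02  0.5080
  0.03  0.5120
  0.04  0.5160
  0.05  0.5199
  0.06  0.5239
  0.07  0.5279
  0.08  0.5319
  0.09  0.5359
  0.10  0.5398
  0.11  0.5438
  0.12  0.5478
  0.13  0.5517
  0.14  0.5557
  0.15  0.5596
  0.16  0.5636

€75.50

σ√T = 0.4·√1.5 = 0.4899
d₁ = [ln(440/520) + (0.074 + 0.4²/2)·1.5] / 0.4899 = [-0.1671 + 0.2310] / 0.4899 = 0.1305 ≈ 0.13
d₂ = d₁ − σ√T = 0.1305 − 0.4899 = -0.3594 ≈ -0.36
exp(−rT) = exp(−0.074·1.5) = 0.8949
N(d₁) = N(0.13) = 0.5517;  N(d₂) = N(-0.36) = 0.3594
C = 440·0.5517 − 520·0.8949·0.3594 = 242.7480 − 167.2461 = 75.5019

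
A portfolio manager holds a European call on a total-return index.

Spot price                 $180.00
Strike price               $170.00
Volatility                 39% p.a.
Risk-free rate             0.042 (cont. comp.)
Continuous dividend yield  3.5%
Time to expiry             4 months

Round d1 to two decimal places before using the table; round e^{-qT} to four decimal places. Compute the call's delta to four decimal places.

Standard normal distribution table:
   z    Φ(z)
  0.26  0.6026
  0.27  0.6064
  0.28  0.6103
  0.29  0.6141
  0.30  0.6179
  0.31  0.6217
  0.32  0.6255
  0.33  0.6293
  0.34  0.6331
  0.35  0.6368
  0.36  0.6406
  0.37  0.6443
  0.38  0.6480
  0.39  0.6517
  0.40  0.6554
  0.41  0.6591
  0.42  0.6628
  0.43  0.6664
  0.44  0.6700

T = 0.3333;  σ√T = 0.2252
d₁ = [ln(180/170) + (0.042 − 0.035 + 0.39²/2)·0.3333] / 0.2252 = [0.0572 + 0.0277] / 0.2252 = 0.3768 which rounds to 0.38
N(d₁) = N(0.38) = 0.6480
Δ_call = e^(−qT)·N(d₁) = 0.9884·0.6480 = 0.6405

0.6405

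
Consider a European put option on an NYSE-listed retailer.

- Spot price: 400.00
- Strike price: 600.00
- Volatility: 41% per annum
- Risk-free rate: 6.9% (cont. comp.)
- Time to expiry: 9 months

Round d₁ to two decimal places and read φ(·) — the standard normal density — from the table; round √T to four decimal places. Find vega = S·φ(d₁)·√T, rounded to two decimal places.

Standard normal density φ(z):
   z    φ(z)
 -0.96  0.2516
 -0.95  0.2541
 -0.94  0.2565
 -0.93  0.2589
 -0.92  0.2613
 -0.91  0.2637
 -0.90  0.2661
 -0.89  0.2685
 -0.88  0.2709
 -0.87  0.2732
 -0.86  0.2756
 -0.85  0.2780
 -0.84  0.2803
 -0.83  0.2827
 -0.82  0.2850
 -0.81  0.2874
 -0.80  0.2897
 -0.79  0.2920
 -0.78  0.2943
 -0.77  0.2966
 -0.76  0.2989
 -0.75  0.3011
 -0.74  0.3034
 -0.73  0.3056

σ√T = 0.41 × 0.8660 = 0.3551
ln(S/K) + (r + σ²/2)T = ln(400/600) + (0.069 + 0.41²/2)·0.75 = -0.4055 + 0.1148 = -0.2907
d₁ = -0.2907 / 0.3551 = -0.8186 which rounds to -0.82
√T = √0.75 = 0.8660
φ(d₁) = φ(-0.82) = 0.2850
vega = S·φ(d₁)·√T = 400·0.2850·0.8660 = 98.7240

98.72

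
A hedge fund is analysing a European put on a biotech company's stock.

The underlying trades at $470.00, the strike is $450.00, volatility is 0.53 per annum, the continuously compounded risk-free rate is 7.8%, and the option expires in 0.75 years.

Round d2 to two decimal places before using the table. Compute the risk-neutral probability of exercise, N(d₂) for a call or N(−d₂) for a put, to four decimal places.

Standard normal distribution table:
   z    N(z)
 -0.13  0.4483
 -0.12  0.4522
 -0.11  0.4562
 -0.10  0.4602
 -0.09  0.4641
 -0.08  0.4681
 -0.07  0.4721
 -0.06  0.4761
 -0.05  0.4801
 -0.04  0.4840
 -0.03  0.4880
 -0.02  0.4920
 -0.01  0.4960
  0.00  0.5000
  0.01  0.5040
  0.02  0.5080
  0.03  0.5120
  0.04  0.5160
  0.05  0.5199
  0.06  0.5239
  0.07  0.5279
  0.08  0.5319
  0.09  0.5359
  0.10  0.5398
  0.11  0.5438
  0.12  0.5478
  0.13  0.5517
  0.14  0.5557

T = 0.75;  σ√T = 0.4590
d₁ = [ln(470/450) + (0.078 + 0.53²/2)·0.75] / 0.4590 = [0.0435 + 0.1638] / 0.4590 = 0.4517 which rounds to 0.45
d₂ = d₁ − σ√T = 0.4517 − 0.4590 = -0.0073 which rounds to -0.01
Risk-neutral Pr[S_T < K] = N(−d₂) = N(0.01) = 0.5040

0.5040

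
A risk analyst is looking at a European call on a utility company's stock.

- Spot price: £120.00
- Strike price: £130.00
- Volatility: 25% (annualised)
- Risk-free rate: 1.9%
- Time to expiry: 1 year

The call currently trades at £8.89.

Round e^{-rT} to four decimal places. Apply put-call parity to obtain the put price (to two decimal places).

exp(−rT) = exp(−0.019·1) = 0.9812
Put-call parity: C − P = S − K·e^(−rT) = 120 − 130·0.9812 = 120 − 127.5560 = -7.5560
P = C − (C − P) = 8.89 − (-7.5560) = 16.4460

£16.45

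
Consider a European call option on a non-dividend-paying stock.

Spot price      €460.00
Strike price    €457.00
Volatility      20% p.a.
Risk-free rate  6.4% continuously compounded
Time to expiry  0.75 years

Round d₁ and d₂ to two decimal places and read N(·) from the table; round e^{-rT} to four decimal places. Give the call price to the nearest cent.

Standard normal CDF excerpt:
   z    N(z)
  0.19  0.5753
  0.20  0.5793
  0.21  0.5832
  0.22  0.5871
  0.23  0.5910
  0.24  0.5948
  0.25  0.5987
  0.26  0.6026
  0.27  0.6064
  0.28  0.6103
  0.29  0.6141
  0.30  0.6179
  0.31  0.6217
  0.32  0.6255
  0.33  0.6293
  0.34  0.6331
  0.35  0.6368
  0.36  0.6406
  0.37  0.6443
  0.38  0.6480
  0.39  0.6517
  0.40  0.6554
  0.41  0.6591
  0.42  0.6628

€44.06

σ√T = 0.2·√0.75 = 0.1732
ln(S/K) + (r + σ²/2)T = ln(460/457) + (0.064 + 0.2²/2)·0.75 = 0.0065 + 0.0630 = 0.0695
d₁ = 0.0695 / 0.1732 = 0.4015 ≈ 0.40
d₂ = d₁ − σ√T = 0.4015 − 0.1732 = 0.2283 ≈ 0.23
exp(−rT) = exp(−0.064·0.75) = 0.9531
N(d₁) = N(0.40) = 0.6554;  N(d₂) = N(0.23) = 0.5910
C = 460·0.6554 − 457·0.9531·0.5910 = 301.4840 − 257.4199 = 44.0641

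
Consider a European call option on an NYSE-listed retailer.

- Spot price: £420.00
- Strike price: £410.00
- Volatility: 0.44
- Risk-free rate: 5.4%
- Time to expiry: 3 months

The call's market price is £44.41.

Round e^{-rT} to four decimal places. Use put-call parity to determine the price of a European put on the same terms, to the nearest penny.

£28.92

exp(−rT) = exp(−0.054·0.25) = 0.9866
Put-call parity: C − P = S − K·e^(−rT) = 420 − 410·0.9866 = 420 − 404.5060 = 15.4940
P = C − (C − P) = 44.41 − (15.4940) = 28.9160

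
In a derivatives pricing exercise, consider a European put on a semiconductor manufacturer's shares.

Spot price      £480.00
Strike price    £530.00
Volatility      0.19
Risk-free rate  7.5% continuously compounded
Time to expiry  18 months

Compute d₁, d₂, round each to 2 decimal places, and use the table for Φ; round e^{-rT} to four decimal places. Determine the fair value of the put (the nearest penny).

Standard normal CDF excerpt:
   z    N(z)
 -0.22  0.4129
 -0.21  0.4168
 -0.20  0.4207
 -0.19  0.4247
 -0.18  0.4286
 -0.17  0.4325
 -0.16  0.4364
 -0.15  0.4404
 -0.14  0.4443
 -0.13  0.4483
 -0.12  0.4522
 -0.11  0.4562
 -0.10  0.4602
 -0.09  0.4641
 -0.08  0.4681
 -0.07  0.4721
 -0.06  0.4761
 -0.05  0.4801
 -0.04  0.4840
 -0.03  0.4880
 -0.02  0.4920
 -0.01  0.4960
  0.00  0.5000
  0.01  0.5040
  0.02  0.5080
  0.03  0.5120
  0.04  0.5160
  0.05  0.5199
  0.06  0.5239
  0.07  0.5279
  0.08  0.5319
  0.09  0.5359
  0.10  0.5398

σ√T = 0.19·√1.5 = 0.2327
d₁ = [ln(480/530) + (0.075 + 0.19²/2)·1.5] / 0.2327 = [-0.0991 + 0.1396] / 0.2327 = 0.1740 ≈ 0.17
d₂ = d₁ − σ√T = 0.1740 − 0.2327 = -0.0587 ≈ -0.06
e^(−rT) = e^(−0.075·1.5) = 0.8936
N(−d₂) = N(0.06) = 0.5239;  N(−d₁) = N(-0.17) = 0.4325
P = 530·0.8936·0.5239 − 480·0.4325 = 248.1232 − 207.6000 = 40.5232

£40.52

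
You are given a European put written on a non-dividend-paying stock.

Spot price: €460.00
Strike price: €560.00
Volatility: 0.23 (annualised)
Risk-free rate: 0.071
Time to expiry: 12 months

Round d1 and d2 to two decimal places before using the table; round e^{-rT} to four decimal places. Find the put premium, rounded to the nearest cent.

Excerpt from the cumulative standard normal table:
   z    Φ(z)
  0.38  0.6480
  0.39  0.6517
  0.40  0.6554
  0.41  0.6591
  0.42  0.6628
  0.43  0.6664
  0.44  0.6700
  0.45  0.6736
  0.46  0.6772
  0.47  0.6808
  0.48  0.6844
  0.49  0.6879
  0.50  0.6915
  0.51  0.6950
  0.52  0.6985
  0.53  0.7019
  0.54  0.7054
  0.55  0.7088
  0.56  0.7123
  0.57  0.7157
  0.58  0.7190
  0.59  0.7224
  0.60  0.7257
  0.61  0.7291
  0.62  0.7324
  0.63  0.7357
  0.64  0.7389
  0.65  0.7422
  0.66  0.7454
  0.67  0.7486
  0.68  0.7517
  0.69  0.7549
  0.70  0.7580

σ√T = 0.23 × 1.0000 = 0.2300
d₁ = [ln(460/560) + (0.071 + ½·0.23²)·1] / (σ√T) = (-0.1967 + 0.0974) / 0.2300 = -0.4316 ≈ -0.43
d₂ = -0.4316 − 0.2300 = -0.6616 ≈ -0.66
e^(−rT) = e^(−0.071·1) = 0.9315
P = 560·0.9315·N(0.66) − 460·N(0.43) = 560·0.9315·0.7454 − 460·0.6664 = 388.8305 − 306.5440 = 82.2865

€82.29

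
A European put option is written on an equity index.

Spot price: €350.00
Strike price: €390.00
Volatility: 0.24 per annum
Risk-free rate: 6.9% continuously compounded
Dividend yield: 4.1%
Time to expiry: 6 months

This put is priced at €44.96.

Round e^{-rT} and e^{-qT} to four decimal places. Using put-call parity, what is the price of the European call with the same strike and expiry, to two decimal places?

€11.08

exp(−qT) = exp(−0.041·0.5) = 0.9797;  exp(−rT) = exp(−0.069·0.5) = 0.9661
Put-call parity: C − P = S·e^(−qT) − K·e^(−rT) = 350·0.9797 − 390·0.9661 = 342.8950 − 376.7790 = -33.8840
C = P + (C − P) = 44.96 + (-33.8840) = 11.0760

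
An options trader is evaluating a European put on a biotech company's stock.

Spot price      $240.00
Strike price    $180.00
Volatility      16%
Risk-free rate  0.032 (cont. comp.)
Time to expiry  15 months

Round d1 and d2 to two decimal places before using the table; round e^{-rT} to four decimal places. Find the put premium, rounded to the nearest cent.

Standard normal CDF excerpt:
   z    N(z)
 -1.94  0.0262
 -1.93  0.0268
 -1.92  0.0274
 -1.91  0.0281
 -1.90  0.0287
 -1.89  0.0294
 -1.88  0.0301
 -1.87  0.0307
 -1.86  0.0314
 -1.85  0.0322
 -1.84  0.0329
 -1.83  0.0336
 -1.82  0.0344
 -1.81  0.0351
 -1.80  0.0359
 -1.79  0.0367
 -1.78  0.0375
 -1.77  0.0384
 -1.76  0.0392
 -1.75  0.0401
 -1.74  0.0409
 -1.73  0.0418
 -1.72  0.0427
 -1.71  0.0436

T = 1.25;  σ√T = 0.1789
d₁ = [ln(240/180) + (0.032 + 0.16²/2)·1.25] / 0.1789 = [0.2877 + 0.0560] / 0.1789 = 1.9212 → 1.92
d₂ = d₁ − σ√T = 1.9212 − 0.1789 = 1.7424 → 1.74
exp(−rT) = exp(−0.032·1.25) = 0.9608
N(−d₂) = N(-1.74) = 0.0409;  N(−d₁) = N(-1.92) = 0.0274
P = 180·0.9608·0.0409 − 240·0.0274 = 7.0734 − 6.5760 = 0.4974

$0.50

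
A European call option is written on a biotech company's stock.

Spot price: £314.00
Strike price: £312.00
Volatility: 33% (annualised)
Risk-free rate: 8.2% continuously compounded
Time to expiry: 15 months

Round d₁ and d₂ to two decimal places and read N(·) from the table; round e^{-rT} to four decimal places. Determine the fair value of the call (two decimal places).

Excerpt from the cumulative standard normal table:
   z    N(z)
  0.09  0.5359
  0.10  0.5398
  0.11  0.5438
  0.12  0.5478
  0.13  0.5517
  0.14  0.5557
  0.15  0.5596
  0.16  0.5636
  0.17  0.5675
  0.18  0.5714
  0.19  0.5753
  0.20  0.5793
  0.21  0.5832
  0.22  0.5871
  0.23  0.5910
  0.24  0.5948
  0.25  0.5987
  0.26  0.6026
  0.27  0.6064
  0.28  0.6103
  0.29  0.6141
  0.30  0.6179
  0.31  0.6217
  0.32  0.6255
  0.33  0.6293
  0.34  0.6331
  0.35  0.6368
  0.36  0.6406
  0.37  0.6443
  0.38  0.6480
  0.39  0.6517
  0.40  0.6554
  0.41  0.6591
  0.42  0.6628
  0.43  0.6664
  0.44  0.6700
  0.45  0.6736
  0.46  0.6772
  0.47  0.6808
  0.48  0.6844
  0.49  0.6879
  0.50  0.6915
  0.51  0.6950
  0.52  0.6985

T = 1.25;  σ√T = 0.3690
ln(S/K) + (r + σ²/2)T = ln(314/312) + (0.082 + 0.33²/2)·1.25 = 0.0064 + 0.1706 = 0.1770
d₁ = 0.1770 / 0.3690 = 0.4796 → 0.48
d₂ = d₁ − σ√T = 0.4796 − 0.3690 = 0.1107 → 0.11
exp(−rT) = exp(−0.082·1.25) = 0.9026
N(d₁) = N(0.48) = 0.6844;  N(d₂) = N(0.11) = 0.5438
C = 314·0.6844 − 312·0.9026·0.5438 = 214.9016 − 153.1402 = 61.7614

£61.76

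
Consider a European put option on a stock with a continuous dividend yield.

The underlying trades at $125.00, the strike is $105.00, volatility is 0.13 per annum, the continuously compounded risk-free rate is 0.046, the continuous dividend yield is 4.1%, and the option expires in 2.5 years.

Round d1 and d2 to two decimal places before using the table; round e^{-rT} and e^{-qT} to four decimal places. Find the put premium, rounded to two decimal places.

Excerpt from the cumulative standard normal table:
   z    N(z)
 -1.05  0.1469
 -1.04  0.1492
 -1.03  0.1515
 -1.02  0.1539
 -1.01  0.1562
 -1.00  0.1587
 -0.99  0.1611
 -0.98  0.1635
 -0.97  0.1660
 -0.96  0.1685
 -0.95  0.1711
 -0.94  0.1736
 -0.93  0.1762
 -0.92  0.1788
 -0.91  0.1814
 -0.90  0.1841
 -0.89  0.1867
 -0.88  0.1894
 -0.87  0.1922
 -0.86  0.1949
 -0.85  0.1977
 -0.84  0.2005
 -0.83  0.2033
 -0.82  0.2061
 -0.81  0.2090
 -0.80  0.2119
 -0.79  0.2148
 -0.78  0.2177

T = 2.5;  σ√T = 0.2055
d₁ = [ln(125/105) + (0.046 − 0.041 + 0.13²/2)·2.5] / 0.2055 = [0.1744 + 0.0336] / 0.2055 = 1.0118 which rounds to 1.01
d₂ = d₁ − σ√T = 1.0118 − 0.2055 = 0.8063 which rounds to 0.81
e^(−qT) = e^(−0.041·2.5) = 0.9026;  e^(−rT) = e^(−0.046·2.5) = 0.8914
N(−d₂) = N(-0.81) = 0.2090;  N(−d₁) = N(-1.01) = 0.1562
P = 105·0.8914·0.2090 − 125·0.9026·0.1562 = 19.5618 − 17.6233 = 1.9385

$1.94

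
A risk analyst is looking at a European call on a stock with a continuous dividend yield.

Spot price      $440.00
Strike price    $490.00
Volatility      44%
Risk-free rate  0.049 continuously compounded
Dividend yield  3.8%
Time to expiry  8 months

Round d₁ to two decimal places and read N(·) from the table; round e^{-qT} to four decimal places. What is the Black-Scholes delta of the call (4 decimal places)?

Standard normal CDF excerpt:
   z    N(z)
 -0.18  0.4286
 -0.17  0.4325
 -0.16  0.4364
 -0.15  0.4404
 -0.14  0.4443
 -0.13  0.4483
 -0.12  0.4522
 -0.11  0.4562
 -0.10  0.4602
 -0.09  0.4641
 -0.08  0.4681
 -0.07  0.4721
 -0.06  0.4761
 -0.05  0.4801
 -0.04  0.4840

0.4487

σ√T = 0.44·√0.6667 = 0.3593
d₁ = [ln(440/490) + (0.049 − 0.038 + ½·0.44²)·0.6667] / (σ√T) = (-0.1076 + 0.0719) / 0.3593 = -0.0995 ≈ -0.10
N(d₁) = N(-0.10) = 0.4602
Δ_call = exp(−qT)·N(d₁) = 0.9750·0.4602 = 0.4487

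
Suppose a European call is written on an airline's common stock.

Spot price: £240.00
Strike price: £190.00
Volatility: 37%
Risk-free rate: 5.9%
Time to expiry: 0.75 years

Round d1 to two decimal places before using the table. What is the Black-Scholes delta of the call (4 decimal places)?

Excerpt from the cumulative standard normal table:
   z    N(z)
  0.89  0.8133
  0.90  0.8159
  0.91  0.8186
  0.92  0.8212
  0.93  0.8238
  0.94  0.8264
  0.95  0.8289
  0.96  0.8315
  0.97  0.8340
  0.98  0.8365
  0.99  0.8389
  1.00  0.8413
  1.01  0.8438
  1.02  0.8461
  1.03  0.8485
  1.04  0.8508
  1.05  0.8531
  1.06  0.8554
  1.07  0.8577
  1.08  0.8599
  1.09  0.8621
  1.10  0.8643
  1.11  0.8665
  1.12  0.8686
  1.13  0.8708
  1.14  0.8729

T = 0.75;  σ√T = 0.3204
d₁ = [ln(240/190) + (0.059 + 0.37²/2)·0.75] / 0.3204 = [0.2336 + 0.0956] / 0.3204 = 1.0274 ≈ 1.03
N(d₁) = N(1.03) = 0.8485
Δ_call = N(d₁) = 0.8485

0.8485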